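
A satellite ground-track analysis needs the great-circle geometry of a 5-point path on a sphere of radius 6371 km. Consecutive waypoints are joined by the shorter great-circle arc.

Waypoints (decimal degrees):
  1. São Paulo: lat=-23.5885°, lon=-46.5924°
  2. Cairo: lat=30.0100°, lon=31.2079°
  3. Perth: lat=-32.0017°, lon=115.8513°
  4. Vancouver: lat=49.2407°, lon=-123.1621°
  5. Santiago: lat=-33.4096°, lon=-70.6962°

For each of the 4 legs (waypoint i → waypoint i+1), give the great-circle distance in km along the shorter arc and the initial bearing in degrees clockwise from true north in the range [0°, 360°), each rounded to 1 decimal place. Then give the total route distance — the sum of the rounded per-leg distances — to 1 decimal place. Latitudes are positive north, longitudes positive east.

Leg 1: φ1=-0.4116970, φ2=0.5237733, Δφ=0.9354703, Δλ=1.3578714 rad; a=sin²(Δφ/2)+cosφ1·cosφ2·sin²(Δλ/2)=0.5162216644; c=2·atan2(√a, √(1-a))=1.603245350; dist=6371·c=10214.276 ≈ 10214.3 km; running total=10214.3 km
Leg 1 bearing: y=sinΔλ·cosφ2=0.84638264, x=cosφ1·sinφ2-sinφ1·cosφ2·cosΔλ=0.53158616; θ=atan2(y, x)=57.8684° ≈ 57.9°
Leg 2: φ1=0.5237733, φ2=-0.5585350, Δφ=-1.0823083, Δλ=1.4773060 rad; a=sin²(Δφ/2)+cosφ1·cosφ2·sin²(Δλ/2)=0.5982491363; c=2·atan2(√a, √(1-a))=1.768581607; dist=6371·c=11267.633 ≈ 11267.6 km; running total=21481.9 km
Leg 2 bearing: y=sinΔλ·cosφ2=0.84432898, x=cosφ1·sinφ2-sinφ1·cosφ2·cosΔλ=-0.49849473; θ=atan2(y, x)=120.5577° ≈ 120.6°
Leg 3: φ1=-0.5585350, φ2=0.8594123, Δφ=1.4179474, Δλ=-4.1715708 rad; a=sin²(Δφ/2)+cosφ1·cosφ2·sin²(Δλ/2)=0.8432295438; c=2·atan2(√a, √(1-a))=2.327404663; dist=6371·c=14827.895 ≈ 14827.9 km; running total=36309.8 km
Leg 3 bearing: y=sinΔλ·cosφ2=0.55970834, x=cosφ1·sinφ2-sinφ1·cosφ2·cosΔλ=0.46422031; θ=atan2(y, x)=50.3278° ≈ 50.3°
Leg 4: φ1=0.8594123, φ2=-0.5831075, Δφ=-1.4425199, Δλ=0.9157027 rad; a=sin²(Δφ/2)+cosφ1·cosφ2·sin²(Δλ/2)=0.5425209077; c=2·atan2(√a, √(1-a))=1.655940983; dist=6371·c=10550.000 ≈ 10550.0 km; running total=46859.8 km
Leg 4 bearing: y=sinΔλ·cosφ2=0.66195360, x=cosφ1·sinφ2-sinφ1·cosφ2·cosΔλ=-0.74470485; θ=atan2(y, x)=138.3667° ≈ 138.4°

Leg 1: dist=10214.3 km, bearing=57.9°
Leg 2: dist=11267.6 km, bearing=120.6°
Leg 3: dist=14827.9 km, bearing=50.3°
Leg 4: dist=10550.0 km, bearing=138.4°
Total: 46859.8 km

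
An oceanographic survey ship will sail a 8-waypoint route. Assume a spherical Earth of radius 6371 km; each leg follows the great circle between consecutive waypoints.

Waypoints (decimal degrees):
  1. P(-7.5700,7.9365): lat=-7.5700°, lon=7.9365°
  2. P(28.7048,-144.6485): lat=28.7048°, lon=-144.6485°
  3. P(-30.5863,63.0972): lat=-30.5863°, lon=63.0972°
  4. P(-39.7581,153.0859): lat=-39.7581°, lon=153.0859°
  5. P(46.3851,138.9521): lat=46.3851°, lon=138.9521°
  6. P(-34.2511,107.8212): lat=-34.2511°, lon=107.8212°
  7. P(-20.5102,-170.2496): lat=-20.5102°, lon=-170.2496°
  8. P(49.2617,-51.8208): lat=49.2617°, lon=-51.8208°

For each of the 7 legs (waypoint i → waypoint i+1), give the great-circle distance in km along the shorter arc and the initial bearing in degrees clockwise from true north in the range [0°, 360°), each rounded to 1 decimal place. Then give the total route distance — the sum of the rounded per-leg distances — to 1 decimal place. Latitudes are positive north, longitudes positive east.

Leg 1: φ1=-0.1321214, φ2=0.5009933, Δφ=0.6331147, Δλ=-2.6631106 rad; a=sin²(Δφ/2)+cosφ1·cosφ2·sin²(Δλ/2)=0.9175448553; c=2·atan2(√a, √(1-a))=2.559092168; dist=6371·c=16303.976 ≈ 16304.0 km; running total=16304.0 km
Leg 1 bearing: y=sinΔλ·cosφ2=-0.40384781, x=cosφ1·sinφ2-sinφ1·cosφ2·cosΔλ=0.37353999; θ=atan2(y, x)=-47.2326° <0 so +360° → 312.7674° ≈ 312.8°
Leg 2: φ1=0.5009933, φ2=-0.5338316, Δφ=-1.0348249, Δλ=3.6258465 rad; a=sin²(Δφ/2)+cosφ1·cosφ2·sin²(Δλ/2)=0.9563225102; c=2·atan2(√a, √(1-a))=2.720505299; dist=6371·c=17332.339 ≈ 17332.3 km; running total=33636.3 km
Leg 2 bearing: y=sinΔλ·cosφ2=-0.40077347, x=cosφ1·sinφ2-sinφ1·cosφ2·cosΔλ=-0.08037221; θ=atan2(y, x)=-101.3398° <0 so +360° → 258.6602° ≈ 258.7°
Leg 3: φ1=-0.5338316, φ2=-0.6939097, Δφ=-0.1600781, Δλ=1.5705991 rad; a=sin²(Δφ/2)+cosφ1·cosφ2·sin²(Δλ/2)=0.3372224278; c=2·atan2(√a, √(1-a))=1.239197529; dist=6371·c=7894.927 ≈ 7894.9 km; running total=41531.2 km
Leg 3 bearing: y=sinΔλ·cosφ2=0.76875141, x=cosφ1·sinφ2-sinφ1·cosφ2·cosΔλ=-0.55048625; θ=atan2(y, x)=125.6056° ≈ 125.6°
Leg 4: φ1=-0.6939097, φ2=0.8095727, Δφ=1.5034825, Δλ=-0.2466813 rad; a=sin²(Δφ/2)+cosφ1·cosφ2·sin²(Δλ/2)=0.4743949282; c=2·atan2(√a, √(1-a))=1.519563774; dist=6371·c=9681.141 ≈ 9681.1 km; running total=51212.3 km
Leg 4 bearing: y=sinΔλ·cosφ2=-0.16844219, x=cosφ1·sinφ2-sinφ1·cosφ2·cosΔλ=0.98438039; θ=atan2(y, x)=-9.7101° <0 so +360° → 350.2899° ≈ 350.3°
Leg 5: φ1=0.8095727, φ2=-0.5977945, Δφ=-1.4073672, Δλ=-0.5433367 rad; a=sin²(Δφ/2)+cosφ1·cosφ2·sin²(Δλ/2)=0.4597050137; c=2·atan2(√a, √(1-a))=1.490118863; dist=6371·c=9493.547 ≈ 9493.5 km; running total=60705.8 km
Leg 5 bearing: y=sinΔλ·cosφ2=-0.42733722, x=cosφ1·sinφ2-sinφ1·cosφ2·cosΔλ=-0.90049329; θ=atan2(y, x)=-154.6129° <0 so +360° → 205.3871° ≈ 205.4°
Leg 6: φ1=-0.5977945, φ2=-0.3579705, Δφ=0.2398239, Δλ=-4.8532510 rad; a=sin²(Δφ/2)+cosφ1·cosφ2·sin²(Δλ/2)=0.3470547961; c=2·atan2(√a, √(1-a))=1.259922801; dist=6371·c=8026.968 ≈ 8027.0 km; running total=68732.8 km
Leg 6 bearing: y=sinΔλ·cosφ2=0.92733302, x=cosφ1·sinφ2-sinφ1·cosφ2·cosΔλ=-0.21560269; θ=atan2(y, x)=103.0886° ≈ 103.1°
Leg 7: φ1=-0.3579705, φ2=0.8597789, Δφ=1.2177494, Δλ=2.0669725 rad; a=sin²(Δφ/2)+cosφ1·cosφ2·sin²(Δλ/2)=0.7782334370; c=2·atan2(√a, √(1-a))=2.160923719; dist=6371·c=13767.245 ≈ 13767.2 km; running total=82500.0 km
Leg 7 bearing: y=sinΔλ·cosφ2=0.57390700, x=cosφ1·sinφ2-sinφ1·cosφ2·cosΔλ=0.60081226; θ=atan2(y, x)=43.6880° ≈ 43.7°

Leg 1: dist=16304.0 km, bearing=312.8°
Leg 2: dist=17332.3 km, bearing=258.7°
Leg 3: dist=7894.9 km, bearing=125.6°
Leg 4: dist=9681.1 km, bearing=350.3°
Leg 5: dist=9493.5 km, bearing=205.4°
Leg 6: dist=8027.0 km, bearing=103.1°
Leg 7: dist=13767.2 km, bearing=43.7°
Total: 82500.0 km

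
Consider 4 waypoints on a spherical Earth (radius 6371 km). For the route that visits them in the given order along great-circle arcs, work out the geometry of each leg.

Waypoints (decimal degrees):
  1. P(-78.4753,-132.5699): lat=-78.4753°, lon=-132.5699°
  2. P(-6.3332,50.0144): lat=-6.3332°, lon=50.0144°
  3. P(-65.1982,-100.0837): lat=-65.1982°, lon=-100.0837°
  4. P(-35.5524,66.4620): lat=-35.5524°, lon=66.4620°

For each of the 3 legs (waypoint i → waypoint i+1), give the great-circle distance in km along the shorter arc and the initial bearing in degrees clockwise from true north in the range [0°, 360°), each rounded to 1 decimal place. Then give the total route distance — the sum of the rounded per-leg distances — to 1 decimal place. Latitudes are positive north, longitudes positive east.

Leg 1: φ1=-1.3696524, φ2=-0.1105352, Δφ=1.2591172, Δλ=3.1866972 rad; a=sin²(Δφ/2)+cosφ1·cosφ2·sin²(Δλ/2)=0.5451414413; c=2·atan2(√a, √(1-a))=1.661202311; dist=6371·c=10583.520 ≈ 10583.5 km; running total=10583.5 km
Leg 1 bearing: y=sinΔλ·cosφ2=-0.04481408, x=cosφ1·sinφ2-sinφ1·cosφ2·cosΔλ=-0.99490738; θ=atan2(y, x)=-177.4209° <0 so +360° → 182.5791° ≈ 182.6°
Leg 2: φ1=-0.1105352, φ2=-1.1379233, Δφ=-1.0273881, Δλ=-2.6197060 rad; a=sin²(Δφ/2)+cosφ1·cosφ2·sin²(Δλ/2)=0.6306422584; c=2·atan2(√a, √(1-a))=1.835149035; dist=6371·c=11691.735 ≈ 11691.7 km; running total=22275.2 km
Leg 2 bearing: y=sinΔλ·cosφ2=-0.20911800, x=cosφ1·sinφ2-sinφ1·cosφ2·cosΔλ=-0.94233755; θ=atan2(y, x)=-167.4880° <0 so +360° → 192.5120° ≈ 192.5°
Leg 3: φ1=-1.1379233, φ2=-0.6205064, Δφ=0.5174168, Δλ=2.9067708 rad; a=sin²(Δφ/2)+cosφ1·cosφ2·sin²(Δλ/2)=0.4020497238; c=2·atan2(√a, √(1-a))=1.373620614; dist=6371·c=8751.337 ≈ 8751.3 km; running total=31026.5 km
Leg 3 bearing: y=sinΔλ·cosφ2=0.18929638, x=cosφ1·sinφ2-sinφ1·cosφ2·cosΔλ=-0.96217974; θ=atan2(y, x)=168.8699° ≈ 168.9°

Leg 1: dist=10583.5 km, bearing=182.6°
Leg 2: dist=11691.7 km, bearing=192.5°
Leg 3: dist=8751.3 km, bearing=168.9°
Total: 31026.5 km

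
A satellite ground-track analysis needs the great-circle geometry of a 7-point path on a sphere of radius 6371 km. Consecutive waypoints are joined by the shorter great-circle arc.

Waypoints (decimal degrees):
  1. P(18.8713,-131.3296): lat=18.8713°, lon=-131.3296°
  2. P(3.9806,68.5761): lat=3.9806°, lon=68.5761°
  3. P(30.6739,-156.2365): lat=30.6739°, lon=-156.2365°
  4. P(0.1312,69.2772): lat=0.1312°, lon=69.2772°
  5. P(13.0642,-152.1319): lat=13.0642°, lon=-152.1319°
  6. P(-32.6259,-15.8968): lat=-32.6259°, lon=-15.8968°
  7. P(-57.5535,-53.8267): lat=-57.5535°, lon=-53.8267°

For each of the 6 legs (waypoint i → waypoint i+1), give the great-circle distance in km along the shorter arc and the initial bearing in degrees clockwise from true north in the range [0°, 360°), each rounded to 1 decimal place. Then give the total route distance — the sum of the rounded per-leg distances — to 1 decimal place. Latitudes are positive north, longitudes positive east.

Leg 1: φ1=0.3293663, φ2=0.0694746, Δφ=-0.2598917, Δλ=3.4890127 rad; a=sin²(Δφ/2)+cosφ1·cosφ2·sin²(Δλ/2)=0.9325569389; c=2·atan2(√a, √(1-a))=2.616173694; dist=6371·c=16667.643 ≈ 16667.6 km; running total=16667.6 km
Leg 1 bearing: y=sinΔλ·cosφ2=-0.33965174, x=cosφ1·sinφ2-sinφ1·cosφ2·cosΔλ=0.36907272; θ=atan2(y, x)=-42.6229° <0 so +360° → 317.3771° ≈ 317.4°
Leg 2: φ1=0.0694746, φ2=0.5353605, Δφ=0.4658860, Δλ=-3.9237201 rad; a=sin²(Δφ/2)+cosφ1·cosφ2·sin²(Δλ/2)=0.7866358551; c=2·atan2(√a, √(1-a))=2.181289611; dist=6371·c=13896.996 ≈ 13897.0 km; running total=30564.6 km
Leg 2 bearing: y=sinΔλ·cosφ2=0.60617933, x=cosφ1·sinφ2-sinφ1·cosφ2·cosΔλ=0.55127685; θ=atan2(y, x)=47.7157° ≈ 47.7°
Leg 3: φ1=0.5353605, φ2=0.0022899, Δφ=-0.5330707, Δλ=3.9359566 rad; a=sin²(Δφ/2)+cosφ1·cosφ2·sin²(Δλ/2)=0.8007624545; c=2·atan2(√a, √(1-a))=2.216204937; dist=6371·c=14119.442 ≈ 14119.4 km; running total=44684.0 km
Leg 3 bearing: y=sinΔλ·cosφ2=-0.71341615, x=cosφ1·sinφ2-sinφ1·cosφ2·cosΔλ=0.35945122; θ=atan2(y, x)=-63.2590° <0 so +360° → 296.7410° ≈ 296.7°
Leg 4: φ1=0.0022899, φ2=0.2280133, Δφ=0.2257234, Δλ=-3.8643178 rad; a=sin²(Δφ/2)+cosφ1·cosφ2·sin²(Δλ/2)=0.8650371970; c=2·atan2(√a, √(1-a))=2.389227135; dist=6371·c=15221.766 ≈ 15221.8 km; running total=59905.8 km
Leg 4 bearing: y=sinΔλ·cosφ2=0.64431144, x=cosφ1·sinφ2-sinφ1·cosφ2·cosΔλ=0.22771507; θ=atan2(y, x)=70.5354° ≈ 70.5°
Leg 5: φ1=0.2280133, φ2=-0.5694294, Δφ=-0.7974427, Δλ=2.3777511 rad; a=sin²(Δφ/2)+cosφ1·cosφ2·sin²(Δλ/2)=0.8571792419; c=2·atan2(√a, √(1-a))=2.366503264; dist=6371·c=15076.992 ≈ 15077.0 km; running total=74982.8 km
Leg 5 bearing: y=sinΔλ·cosφ2=0.58255655, x=cosφ1·sinφ2-sinφ1·cosφ2·cosΔλ=-0.38771101; θ=atan2(y, x)=123.6451° ≈ 123.6°
Leg 6: φ1=-0.5694294, φ2=-1.0044981, Δφ=-0.4350687, Δλ=-0.6620016 rad; a=sin²(Δφ/2)+cosφ1·cosφ2·sin²(Δλ/2)=0.0943036075; c=2·atan2(√a, √(1-a))=0.624265277; dist=6371·c=3977.194 ≈ 3977.2 km; running total=78960.0 km
Leg 6 bearing: y=sinΔλ·cosφ2=-0.32979218, x=cosφ1·sinφ2-sinφ1·cosφ2·cosΔλ=-0.48257525; θ=atan2(y, x)=-145.6513° <0 so +360° → 214.3487° ≈ 214.3°

Leg 1: dist=16667.6 km, bearing=317.4°
Leg 2: dist=13897.0 km, bearing=47.7°
Leg 3: dist=14119.4 km, bearing=296.7°
Leg 4: dist=15221.8 km, bearing=70.5°
Leg 5: dist=15077.0 km, bearing=123.6°
Leg 6: dist=3977.2 km, bearing=214.3°
Total: 78960.0 km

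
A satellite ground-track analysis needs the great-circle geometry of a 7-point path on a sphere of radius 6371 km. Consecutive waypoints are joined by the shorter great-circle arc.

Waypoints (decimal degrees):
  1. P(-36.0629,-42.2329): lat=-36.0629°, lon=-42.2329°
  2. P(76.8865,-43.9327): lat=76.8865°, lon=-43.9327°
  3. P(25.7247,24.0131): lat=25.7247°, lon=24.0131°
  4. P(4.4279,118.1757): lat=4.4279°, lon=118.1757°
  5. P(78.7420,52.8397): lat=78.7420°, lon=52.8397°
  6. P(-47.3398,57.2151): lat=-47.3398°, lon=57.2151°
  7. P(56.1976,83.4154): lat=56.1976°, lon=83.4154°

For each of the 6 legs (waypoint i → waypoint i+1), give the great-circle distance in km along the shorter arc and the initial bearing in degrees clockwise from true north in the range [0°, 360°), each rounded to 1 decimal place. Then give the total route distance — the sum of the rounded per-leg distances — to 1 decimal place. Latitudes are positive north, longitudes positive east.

Leg 1: φ1=-0.6294163, φ2=1.3419226, Δφ=1.9713389, Δλ=-0.0296671 rad; a=sin²(Δφ/2)+cosφ1·cosφ2·sin²(Δλ/2)=0.6949993745; c=2·atan2(√a, √(1-a))=1.971426561; dist=6371·c=12559.959 ≈ 12560.0 km; running total=12560.0 km
Leg 1 bearing: y=sinΔλ·cosφ2=-0.00672991, x=cosφ1·sinφ2-sinφ1·cosφ2·cosΔλ=0.92079079; θ=atan2(y, x)=-0.4188° <0 so +360° → 359.5812° ≈ 359.6°
Leg 2: φ1=1.3419226, φ2=0.4489807, Δφ=-0.8929419, Δλ=1.1858779 rad; a=sin²(Δφ/2)+cosφ1·cosφ2·sin²(Δλ/2)=0.2502622741; c=2·atan2(√a, √(1-a))=1.047803142; dist=6371·c=6675.554 ≈ 6675.6 km; running total=19235.6 km
Leg 2 bearing: y=sinΔλ·cosφ2=0.83497103, x=cosφ1·sinφ2-sinφ1·cosφ2·cosΔλ=-0.23097109; θ=atan2(y, x)=105.4626° ≈ 105.5°
Leg 3: φ1=0.4489807, φ2=0.0772814, Δφ=-0.3716993, Δλ=1.6434474 rad; a=sin²(Δφ/2)+cosφ1·cosφ2·sin²(Δλ/2)=0.5158437258; c=2·atan2(√a, √(1-a))=1.602489084; dist=6371·c=10209.458 ≈ 10209.5 km; running total=29445.1 km
Leg 3 bearing: y=sinΔλ·cosφ2=0.99438522, x=cosφ1·sinφ2-sinφ1·cosφ2·cosΔλ=0.10096504; θ=atan2(y, x)=84.2023° ≈ 84.2°
Leg 4: φ1=0.0772814, φ2=1.3743072, Δφ=1.2970257, Δλ=-1.1403283 rad; a=sin²(Δφ/2)+cosφ1·cosφ2·sin²(Δλ/2)=0.4215283038; c=2·atan2(√a, √(1-a))=1.413201402; dist=6371·c=9003.506 ≈ 9003.5 km; running total=38448.6 km
Leg 4 bearing: y=sinΔλ·cosφ2=-0.17741679, x=cosφ1·sinφ2-sinφ1·cosφ2·cosΔλ=0.97154107; θ=atan2(y, x)=-10.3490° <0 so +360° → 349.6510° ≈ 349.7°
Leg 5: φ1=1.3743072, φ2=-0.8262354, Δφ=-2.2005425, Δλ=0.0763651 rad; a=sin²(Δφ/2)+cosφ1·cosφ2·sin²(Δλ/2)=0.7946626160; c=2·atan2(√a, √(1-a))=2.201019696; dist=6371·c=14022.696 ≈ 14022.7 km; running total=52471.3 km
Leg 5 bearing: y=sinΔλ·cosφ2=0.05169848, x=cosφ1·sinφ2-sinφ1·cosφ2·cosΔλ=-0.80624006; θ=atan2(y, x)=176.3310° ≈ 176.3°
Leg 6: φ1=-0.8262354, φ2=0.9808332, Δφ=1.8070685, Δλ=0.4572815 rad; a=sin²(Δφ/2)+cosφ1·cosφ2·sin²(Δλ/2)=0.6364070823; c=2·atan2(√a, √(1-a))=1.847113274; dist=6371·c=11767.959 ≈ 11768.0 km; running total=64239.3 km
Leg 6 bearing: y=sinΔλ·cosφ2=0.24562575, x=cosφ1·sinφ2-sinφ1·cosφ2·cosΔλ=0.93018300; θ=atan2(y, x)=14.7920° ≈ 14.8°

Leg 1: dist=12560.0 km, bearing=359.6°
Leg 2: dist=6675.6 km, bearing=105.5°
Leg 3: dist=10209.5 km, bearing=84.2°
Leg 4: dist=9003.5 km, bearing=349.7°
Leg 5: dist=14022.7 km, bearing=176.3°
Leg 6: dist=11768.0 km, bearing=14.8°
Total: 64239.3 km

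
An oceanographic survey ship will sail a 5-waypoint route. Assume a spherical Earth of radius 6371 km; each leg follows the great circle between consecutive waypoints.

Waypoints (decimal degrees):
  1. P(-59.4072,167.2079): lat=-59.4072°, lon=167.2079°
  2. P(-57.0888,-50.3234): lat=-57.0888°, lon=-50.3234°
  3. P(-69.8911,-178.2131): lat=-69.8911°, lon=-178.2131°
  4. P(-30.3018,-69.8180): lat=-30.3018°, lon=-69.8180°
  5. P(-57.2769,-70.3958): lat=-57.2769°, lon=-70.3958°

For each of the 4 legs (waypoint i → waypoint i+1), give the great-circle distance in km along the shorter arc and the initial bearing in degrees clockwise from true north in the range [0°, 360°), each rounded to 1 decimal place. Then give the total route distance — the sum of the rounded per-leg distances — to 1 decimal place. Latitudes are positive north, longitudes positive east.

Leg 1: dist=6646.9 km, bearing=157.5°
Leg 2: dist=5298.8 km, bearing=201.5°
Leg 3: dist=7523.3 km, bearing=117.7°
Leg 4: dist=2999.8 km, bearing=180.7°
Total: 22468.8 km

Leg 1: φ1=-1.0368512, φ2=-0.9963875, Δφ=0.0404637, Δλ=-3.7966374 rad; a=sin²(Δφ/2)+cosφ1·cosφ2·sin²(Δλ/2)=0.2483150532; c=2·atan2(√a, √(1-a))=1.043301942; dist=6371·c=6646.877 ≈ 6646.9 km; running total=6646.9 km
Leg 1 bearing: y=sinΔλ·cosφ2=0.33099900, x=cosφ1·sinφ2-sinφ1·cosφ2·cosΔλ=-0.79815939; θ=atan2(y, x)=157.4761° ≈ 157.5°
Leg 2: φ1=-0.9963875, φ2=-1.2198298, Δφ=-0.2234423, Δλ=-2.2320963 rad; a=sin²(Δφ/2)+cosφ1·cosφ2·sin²(Δλ/2)=0.1631930353; c=2·atan2(√a, √(1-a))=0.831708623; dist=6371·c=5298.816 ≈ 5298.8 km; running total=11945.7 km
Leg 2 bearing: y=sinΔλ·cosφ2=-0.27132946, x=cosφ1·sinφ2-sinφ1·cosφ2·cosΔλ=-0.68747698; θ=atan2(y, x)=-158.4621° <0 so +360° → 201.5379° ≈ 201.5°
Leg 3: φ1=-1.2198298, φ2=-0.5288662, Δφ=0.6909636, Δλ=1.8918514 rad; a=sin²(Δφ/2)+cosφ1·cosφ2·sin²(Δλ/2)=0.3099369947; c=2·atan2(√a, √(1-a))=1.180863797; dist=6371·c=7523.283 ≈ 7523.3 km; running total=19469.0 km
Leg 3 bearing: y=sinΔλ·cosφ2=0.81926359, x=cosφ1·sinφ2-sinφ1·cosφ2·cosΔλ=-0.42931502; θ=atan2(y, x)=117.6557° ≈ 117.7°
Leg 4: φ1=-0.5288662, φ2=-0.9996705, Δφ=-0.4708043, Δλ=-0.0100845 rad; a=sin²(Δφ/2)+cosφ1·cosφ2·sin²(Δλ/2)=0.0544099969; c=2·atan2(√a, √(1-a))=0.470856628; dist=6371·c=2999.828 ≈ 2999.8 km; running total=22468.8 km
Leg 4 bearing: y=sinΔλ·cosφ2=-0.00545139, x=cosφ1·sinφ2-sinφ1·cosφ2·cosΔλ=-0.45361711; θ=atan2(y, x)=-179.3115° <0 so +360° → 180.6885° ≈ 180.7°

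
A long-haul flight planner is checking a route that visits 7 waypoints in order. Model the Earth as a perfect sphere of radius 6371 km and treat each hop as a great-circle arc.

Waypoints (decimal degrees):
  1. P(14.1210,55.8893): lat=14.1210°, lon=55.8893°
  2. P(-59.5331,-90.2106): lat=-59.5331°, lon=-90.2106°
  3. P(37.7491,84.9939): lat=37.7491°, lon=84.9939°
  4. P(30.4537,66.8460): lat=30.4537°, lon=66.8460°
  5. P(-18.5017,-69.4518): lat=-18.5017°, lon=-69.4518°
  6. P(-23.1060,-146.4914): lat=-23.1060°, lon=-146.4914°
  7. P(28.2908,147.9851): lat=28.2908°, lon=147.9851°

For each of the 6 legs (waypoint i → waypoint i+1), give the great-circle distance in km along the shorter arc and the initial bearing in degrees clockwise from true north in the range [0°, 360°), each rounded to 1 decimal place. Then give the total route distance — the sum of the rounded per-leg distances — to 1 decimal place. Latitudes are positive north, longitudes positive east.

Leg 1: dist=14255.3 km, bearing=201.1°
Leg 2: dist=17568.8 km, bearing=169.8°
Leg 3: dist=1853.1 km, bearing=249.4°
Leg 4: dist=15428.2 km, bearing=276.4°
Leg 5: dist=7931.3 km, bearing=251.1°
Leg 6: dist=9051.0 km, bearing=305.9°
Total: 66087.7 km

Leg 1: φ1=0.2464579, φ2=-1.0390486, Δφ=-1.2855066, Δλ=-2.5499243 rad; a=sin²(Δφ/2)+cosφ1·cosφ2·sin²(Δλ/2)=0.8092079920; c=2·atan2(√a, √(1-a))=2.237521758; dist=6371·c=14255.251 ≈ 14255.3 km; running total=14255.3 km
Leg 1 bearing: y=sinΔλ·cosφ2=-0.28280010, x=cosφ1·sinφ2-sinφ1·cosφ2·cosΔλ=-0.73320241; θ=atan2(y, x)=-158.9081° <0 so +360° → 201.0919° ≈ 201.1°
Leg 2: φ1=-1.0390486, φ2=0.6588461, Δφ=1.6978947, Δλ=3.0578954 rad; a=sin²(Δφ/2)+cosφ1·cosφ2·sin²(Δλ/2)=0.9635930295; c=2·atan2(√a, √(1-a))=2.757626103; dist=6371·c=17568.836 ≈ 17568.8 km; running total=31824.1 km
Leg 2 bearing: y=sinΔλ·cosφ2=0.06610212, x=cosφ1·sinφ2-sinφ1·cosφ2·cosΔλ=-0.36872283; θ=atan2(y, x)=169.8364° ≈ 169.8°
Leg 3: φ1=0.6588461, φ2=0.5315173, Δφ=-0.1273288, Δλ=-0.3167406 rad; a=sin²(Δφ/2)+cosφ1·cosφ2·sin²(Δλ/2)=0.0210008843; c=2·atan2(√a, √(1-a))=0.290857806; dist=6371·c=1853.055 ≈ 1853.1 km; running total=33677.2 km
Leg 3 bearing: y=sinΔλ·cosφ2=-0.26850012, x=cosφ1·sinφ2-sinφ1·cosφ2·cosΔλ=-0.10073268; θ=atan2(y, x)=-110.5645° <0 so +360° → 249.4355° ≈ 249.4°
Leg 4: φ1=0.5315173, φ2=-0.3229156, Δφ=-0.8544329, Δλ=-2.3788454 rad; a=sin²(Δφ/2)+cosφ1·cosφ2·sin²(Δλ/2)=0.8759149300; c=2·atan2(√a, √(1-a))=2.421629250; dist=6371·c=15428.200 ≈ 15428.2 km; running total=49105.4 km
Leg 4 bearing: y=sinΔλ·cosφ2=-0.65519995, x=cosφ1·sinφ2-sinφ1·cosφ2·cosΔλ=0.07392484; θ=atan2(y, x)=-83.5627° <0 so +360° → 276.4373° ≈ 276.4°
Leg 5: φ1=-0.3229156, φ2=-0.4032758, Δφ=-0.0803602, Δλ=-1.3445947 rad; a=sin²(Δφ/2)+cosφ1·cosφ2·sin²(Δλ/2)=0.3399219728; c=2·atan2(√a, √(1-a))=1.244902119; dist=6371·c=7931.271 ≈ 7931.3 km; running total=57036.7 km
Leg 5 bearing: y=sinΔλ·cosφ2=-0.89634928, x=cosφ1·sinφ2-sinφ1·cosφ2·cosΔλ=-0.30668887; θ=atan2(y, x)=-108.8886° <0 so +360° → 251.1114° ≈ 251.1°
Leg 6: φ1=-0.4032758, φ2=0.4937676, Δφ=0.8970434, Δλ=5.1395845 rad; a=sin²(Δφ/2)+cosφ1·cosφ2·sin²(Δλ/2)=0.4252141345; c=2·atan2(√a, √(1-a))=1.420661210; dist=6371·c=9051.033 ≈ 9051.0 km; running total=66087.7 km
Leg 6 bearing: y=sinΔλ·cosφ2=-0.80141926, x=cosφ1·sinφ2-sinφ1·cosφ2·cosΔλ=0.57909885; θ=atan2(y, x)=-54.1484° <0 so +360° → 305.8516° ≈ 305.9°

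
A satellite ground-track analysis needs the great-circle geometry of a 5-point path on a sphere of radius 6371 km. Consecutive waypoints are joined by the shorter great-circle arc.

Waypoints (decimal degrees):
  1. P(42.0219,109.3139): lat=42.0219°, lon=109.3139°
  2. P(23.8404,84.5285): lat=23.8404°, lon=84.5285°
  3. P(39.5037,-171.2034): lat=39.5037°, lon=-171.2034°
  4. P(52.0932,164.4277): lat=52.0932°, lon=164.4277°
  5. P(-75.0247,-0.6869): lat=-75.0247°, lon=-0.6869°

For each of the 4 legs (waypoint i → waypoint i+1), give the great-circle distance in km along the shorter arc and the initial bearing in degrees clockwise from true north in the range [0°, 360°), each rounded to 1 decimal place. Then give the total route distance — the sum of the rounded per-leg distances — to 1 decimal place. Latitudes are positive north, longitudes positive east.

Leg 1: φ1=0.7334205, φ2=0.4160935, Δφ=-0.3173270, Δλ=-0.4325868 rad; a=sin²(Δφ/2)+cosφ1·cosφ2·sin²(Δλ/2)=0.0562599614; c=2·atan2(√a, √(1-a))=0.478948318; dist=6371·c=3051.380 ≈ 3051.4 km; running total=3051.4 km
Leg 1 bearing: y=sinΔλ·cosφ2=-0.38345070, x=cosφ1·sinφ2-sinφ1·cosφ2·cosΔλ=-0.25562605; θ=atan2(y, x)=-123.6893° <0 so +360° → 236.3107° ≈ 236.3°
Leg 2: φ1=0.4160935, φ2=0.6894696, Δφ=0.2733762, Δλ=-4.4633637 rad; a=sin²(Δφ/2)+cosφ1·cosφ2·sin²(Δλ/2)=0.4584107371; c=2·atan2(√a, √(1-a))=1.487521587; dist=6371·c=9477.000 ≈ 9477.0 km; running total=12528.4 km
Leg 2 bearing: y=sinΔλ·cosφ2=0.74778255, x=cosφ1·sinφ2-sinφ1·cosφ2·cosΔλ=0.65871283; θ=atan2(y, x)=48.6236° ≈ 48.6°
Leg 3: φ1=0.6894696, φ2=0.9091979, Δφ=0.2197282, Δλ=5.8578678 rad; a=sin²(Δφ/2)+cosφ1·cosφ2·sin²(Δλ/2)=0.0331384860; c=2·atan2(√a, √(1-a))=0.366121017; dist=6371·c=2332.557 ≈ 2332.6 km; running total=14861.0 km
Leg 3 bearing: y=sinΔλ·cosφ2=-0.25349889, x=cosφ1·sinφ2-sinφ1·cosφ2·cosΔλ=0.25278374; θ=atan2(y, x)=-45.0809° <0 so +360° → 314.9191° ≈ 314.9°
Leg 4: φ1=0.9091979, φ2=-1.3094280, Δφ=-2.2186259, Δλ=-2.8817934 rad; a=sin²(Δφ/2)+cosφ1·cosφ2·sin²(Δλ/2)=0.9578218476; c=2·atan2(√a, √(1-a))=2.727902607; dist=6371·c=17379.468 ≈ 17379.5 km; running total=32240.5 km
Leg 4 bearing: y=sinΔλ·cosφ2=-0.06638015, x=cosφ1·sinφ2-sinφ1·cosφ2·cosΔλ=-0.39647232; θ=atan2(y, x)=-170.4953° <0 so +360° → 189.5047° ≈ 189.5°

Leg 1: dist=3051.4 km, bearing=236.3°
Leg 2: dist=9477.0 km, bearing=48.6°
Leg 3: dist=2332.6 km, bearing=314.9°
Leg 4: dist=17379.5 km, bearing=189.5°
Total: 32240.5 km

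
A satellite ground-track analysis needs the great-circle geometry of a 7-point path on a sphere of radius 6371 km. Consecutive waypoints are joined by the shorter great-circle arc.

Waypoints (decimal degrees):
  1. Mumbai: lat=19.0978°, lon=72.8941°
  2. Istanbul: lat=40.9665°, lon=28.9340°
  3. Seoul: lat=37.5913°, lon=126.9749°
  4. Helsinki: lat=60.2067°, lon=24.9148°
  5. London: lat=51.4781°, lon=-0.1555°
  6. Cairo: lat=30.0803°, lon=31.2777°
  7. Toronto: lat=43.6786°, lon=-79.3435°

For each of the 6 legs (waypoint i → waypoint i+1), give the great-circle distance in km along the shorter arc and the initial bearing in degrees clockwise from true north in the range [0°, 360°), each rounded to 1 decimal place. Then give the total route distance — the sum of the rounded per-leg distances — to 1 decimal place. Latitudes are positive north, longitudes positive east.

Leg 1: φ1=0.3333195, φ2=0.7150003, Δφ=0.3816808, Δλ=-0.7672485 rad; a=sin²(Δφ/2)+cosφ1·cosφ2·sin²(Δλ/2)=0.1359378129; c=2·atan2(√a, √(1-a))=0.755214730; dist=6371·c=4811.473 ≈ 4811.5 km; running total=4811.5 km
Leg 1 bearing: y=sinΔλ·cosφ2=-0.52415332, x=cosφ1·sinφ2-sinφ1·cosφ2·cosΔλ=0.44169921; θ=atan2(y, x)=-49.8795° <0 so +360° → 310.1205° ≈ 310.1°
Leg 2: φ1=0.7150003, φ2=0.6560920, Δφ=-0.0589084, Δλ=1.7111365 rad; a=sin²(Δφ/2)+cosφ1·cosφ2·sin²(Δλ/2)=0.3418751223; c=2·atan2(√a, √(1-a))=1.249022593; dist=6371·c=7957.523 ≈ 7957.5 km; running total=12769.0 km
Leg 2 bearing: y=sinΔλ·cosφ2=0.78459195, x=cosφ1·sinφ2-sinφ1·cosφ2·cosΔλ=0.53329313; θ=atan2(y, x)=55.7958° ≈ 55.8°
Leg 3: φ1=0.6560920, φ2=1.0508051, Δφ=0.3947132, Δλ=-1.7812848 rad; a=sin²(Δφ/2)+cosφ1·cosφ2·sin²(Δλ/2)=0.2764337488; c=2·atan2(√a, √(1-a))=1.107239380; dist=6371·c=7054.222 ≈ 7054.2 km; running total=19823.2 km
Leg 3 bearing: y=sinΔλ·cosφ2=-0.48590600, x=cosφ1·sinφ2-sinφ1·cosφ2·cosΔλ=0.75097795; θ=atan2(y, x)=-32.9041° <0 so +360° → 327.0959° ≈ 327.1°
Leg 4: φ1=1.0508051, φ2=0.8984623, Δφ=-0.1523428, Δλ=-0.4375593 rad; a=sin²(Δφ/2)+cosφ1·cosφ2·sin²(Δλ/2)=0.0203681583; c=2·atan2(√a, √(1-a))=0.286412065; dist=6371·c=1824.731 ≈ 1824.7 km; running total=21647.9 km
Leg 4 bearing: y=sinΔλ·cosφ2=-0.26390483, x=cosφ1·sinφ2-sinφ1·cosφ2·cosΔλ=-0.10083366; θ=atan2(y, x)=-110.9110° <0 so +360° → 249.0890° ≈ 249.1°
Leg 5: φ1=0.8984623, φ2=0.5250003, Δφ=-0.3734621, Δλ=0.5486128 rad; a=sin²(Δφ/2)+cosφ1·cosφ2·sin²(Δλ/2)=0.0740098181; c=2·atan2(√a, √(1-a))=0.551040196; dist=6371·c=3510.677 ≈ 3510.7 km; running total=25158.6 km
Leg 5 bearing: y=sinΔλ·cosφ2=0.45126994, x=cosφ1·sinφ2-sinφ1·cosφ2·cosΔλ=-0.26548992; θ=atan2(y, x)=120.4690° ≈ 120.5°
Leg 6: φ1=0.5250003, φ2=0.7623354, Δφ=0.2373351, Δλ=-1.9307042 rad; a=sin²(Δφ/2)+cosφ1·cosφ2·sin²(Δλ/2)=0.4371318076; c=2·atan2(√a, √(1-a))=1.444726255; dist=6371·c=9204.351 ≈ 9204.4 km; running total=34363.0 km
Leg 6 bearing: y=sinΔλ·cosφ2=-0.67688759, x=cosφ1·sinφ2-sinφ1·cosφ2·cosΔλ=0.72526792; θ=atan2(y, x)=-43.0238° <0 so +360° → 316.9762° ≈ 317.0°

Leg 1: dist=4811.5 km, bearing=310.1°
Leg 2: dist=7957.5 km, bearing=55.8°
Leg 3: dist=7054.2 km, bearing=327.1°
Leg 4: dist=1824.7 km, bearing=249.1°
Leg 5: dist=3510.7 km, bearing=120.5°
Leg 6: dist=9204.4 km, bearing=317.0°
Total: 34363.0 km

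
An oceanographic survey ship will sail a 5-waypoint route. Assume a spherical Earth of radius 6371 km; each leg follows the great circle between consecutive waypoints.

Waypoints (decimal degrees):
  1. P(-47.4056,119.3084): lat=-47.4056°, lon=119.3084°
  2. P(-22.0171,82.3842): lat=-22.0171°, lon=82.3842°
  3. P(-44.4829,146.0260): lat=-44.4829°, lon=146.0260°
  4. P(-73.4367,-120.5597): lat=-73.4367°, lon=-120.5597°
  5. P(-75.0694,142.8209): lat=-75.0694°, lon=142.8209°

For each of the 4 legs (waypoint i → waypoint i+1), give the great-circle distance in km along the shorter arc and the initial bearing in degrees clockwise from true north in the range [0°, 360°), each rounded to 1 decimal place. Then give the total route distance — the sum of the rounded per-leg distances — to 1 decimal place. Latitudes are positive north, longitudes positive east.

Leg 1: dist=4332.3 km, bearing=297.7°
Leg 2: dist=6248.8 km, bearing=129.7°
Leg 3: dist=5419.4 km, bearing=157.8°
Leg 4: dist=2603.2 km, bearing=220.1°
Total: 18603.7 km

Leg 1: φ1=-0.8273838, φ2=-0.3842709, Δφ=0.4431129, Δλ=-0.6444489 rad; a=sin²(Δφ/2)+cosφ1·cosφ2·sin²(Δλ/2)=0.1112124350; c=2·atan2(√a, √(1-a))=0.679996165; dist=6371·c=4332.256 ≈ 4332.3 km; running total=4332.3 km
Leg 1 bearing: y=sinΔλ·cosφ2=-0.55694587, x=cosφ1·sinφ2-sinφ1·cosφ2·cosΔλ=0.29187021; θ=atan2(y, x)=-62.3430° <0 so +360° → 297.6570° ≈ 297.7°
Leg 2: φ1=-0.3842709, φ2=-0.7763731, Δφ=-0.3921022, Δλ=1.1107590 rad; a=sin²(Δφ/2)+cosφ1·cosφ2·sin²(Δλ/2)=0.2218292937; c=2·atan2(√a, √(1-a))=0.980819927; dist=6371·c=6248.804 ≈ 6248.8 km; running total=10581.1 km
Leg 2 bearing: y=sinΔλ·cosφ2=0.63928542, x=cosφ1·sinφ2-sinφ1·cosφ2·cosΔλ=-0.53084685; θ=atan2(y, x)=129.7054° ≈ 129.7°
Leg 3: φ1=-0.7763731, φ2=-1.2817122, Δφ=-0.5053391, Δλ=-4.6527982 rad; a=sin²(Δφ/2)+cosφ1·cosφ2·sin²(Δλ/2)=0.1702458581; c=2·atan2(√a, √(1-a))=0.850631895; dist=6371·c=5419.376 ≈ 5419.4 km; running total=16000.5 km
Leg 3 bearing: y=sinΔλ·cosφ2=0.28456846, x=cosφ1·sinφ2-sinφ1·cosφ2·cosΔλ=-0.69575112; θ=atan2(y, x)=157.7550° ≈ 157.8°
Leg 4: φ1=-1.2817122, φ2=-1.3102082, Δφ=-0.0284960, Δλ=4.5968587 rad; a=sin²(Δφ/2)+cosφ1·cosφ2·sin²(Δλ/2)=0.0411609170; c=2·atan2(√a, √(1-a))=0.408599524; dist=6371·c=2603.188 ≈ 2603.2 km; running total=18603.7 km
Leg 4 bearing: y=sinΔλ·cosφ2=-0.25593133, x=cosφ1·sinφ2-sinφ1·cosφ2·cosΔλ=-0.30391765; θ=atan2(y, x)=-139.8990° <0 so +360° → 220.1010° ≈ 220.1°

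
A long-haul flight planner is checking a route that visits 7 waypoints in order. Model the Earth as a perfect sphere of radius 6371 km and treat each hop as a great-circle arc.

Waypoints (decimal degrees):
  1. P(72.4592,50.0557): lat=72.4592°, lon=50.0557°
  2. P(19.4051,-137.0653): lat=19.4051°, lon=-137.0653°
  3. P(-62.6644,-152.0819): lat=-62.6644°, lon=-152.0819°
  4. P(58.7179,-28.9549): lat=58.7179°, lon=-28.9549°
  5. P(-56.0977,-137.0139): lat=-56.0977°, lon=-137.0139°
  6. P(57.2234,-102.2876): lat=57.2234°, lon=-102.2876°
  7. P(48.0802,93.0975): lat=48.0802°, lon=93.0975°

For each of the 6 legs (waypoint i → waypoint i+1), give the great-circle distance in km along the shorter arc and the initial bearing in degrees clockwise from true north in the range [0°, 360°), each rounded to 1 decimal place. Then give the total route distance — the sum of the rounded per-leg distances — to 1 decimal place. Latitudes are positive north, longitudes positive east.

Leg 1: φ1=1.2646516, φ2=0.3386829, Δφ=-0.9259687, Δλ=-3.2658775 rad; a=sin²(Δφ/2)+cosφ1·cosφ2·sin²(Δλ/2)=0.4826374582; c=2·atan2(√a, √(1-a))=1.536064261; dist=6371·c=9786.265 ≈ 9786.3 km; running total=9786.3 km
Leg 1 bearing: y=sinΔλ·cosφ2=0.11692310, x=cosφ1·sinφ2-sinφ1·cosφ2·cosΔλ=0.99253371; θ=atan2(y, x)=6.7186° ≈ 6.7°
Leg 2: φ1=0.3386829, φ2=-1.0937001, Δφ=-1.4323830, Δλ=-0.2620891 rad; a=sin²(Δφ/2)+cosφ1·cosφ2·sin²(Δλ/2)=0.4384093787; c=2·atan2(√a, √(1-a))=1.447301420; dist=6371·c=9220.757 ≈ 9220.8 km; running total=19007.1 km
Leg 2 bearing: y=sinΔλ·cosφ2=-0.11897862, x=cosφ1·sinφ2-sinφ1·cosφ2·cosΔλ=-0.98522610; θ=atan2(y, x)=-173.1141° <0 so +360° → 186.8859° ≈ 186.9°
Leg 3: φ1=-1.0937001, φ2=1.0248207, Δφ=2.1185208, Δλ=2.1489715 rad; a=sin²(Δφ/2)+cosφ1·cosφ2·sin²(Δλ/2)=0.9447473875; c=2·atan2(√a, √(1-a))=2.667034646; dist=6371·c=16991.678 ≈ 16991.7 km; running total=35998.8 km
Leg 3 bearing: y=sinΔλ·cosφ2=0.43485356, x=cosφ1·sinφ2-sinφ1·cosφ2·cosΔλ=0.14036176; θ=atan2(y, x)=72.1110° ≈ 72.1°
Leg 4: φ1=1.0248207, φ2=-0.9790896, Δφ=-2.0039103, Δλ=-1.8859853 rad; a=sin²(Δφ/2)+cosφ1·cosφ2·sin²(Δλ/2)=0.8995551667; c=2·atan2(√a, √(1-a))=2.496610229; dist=6371·c=15905.904 ≈ 15905.9 km; running total=51904.7 km
Leg 4 bearing: y=sinΔλ·cosφ2=-0.53030104, x=cosφ1·sinφ2-sinφ1·cosφ2·cosΔλ=-0.28320220; θ=atan2(y, x)=-118.1040° <0 so +360° → 241.8960° ≈ 241.9°
Leg 5: φ1=-0.9790896, φ2=0.9987367, Δφ=1.9778263, Δλ=0.6060883 rad; a=sin²(Δφ/2)+cosφ1·cosφ2·sin²(Δλ/2)=0.7248341587; c=2·atan2(√a, √(1-a))=2.037190287; dist=6371·c=12978.939 ≈ 12978.9 km; running total=64883.6 km
Leg 5 bearing: y=sinΔλ·cosφ2=0.30839221, x=cosφ1·sinφ2-sinφ1·cosφ2·cosΔλ=0.83826765; θ=atan2(y, x)=20.1982° ≈ 20.2°
Leg 6: φ1=0.9987367, φ2=0.8391578, Δφ=-0.1595789, Δλ=3.4101133 rad; a=sin²(Δφ/2)+cosφ1·cosφ2·sin²(Δλ/2)=0.3615526629; c=2·atan2(√a, √(1-a))=1.290235413; dist=6371·c=8220.090 ≈ 8220.1 km; running total=73103.7 km
Leg 6 bearing: y=sinΔλ·cosφ2=-0.17724781, x=cosφ1·sinφ2-sinφ1·cosφ2·cosΔλ=0.94441122; θ=atan2(y, x)=-10.6297° <0 so +360° → 349.3703° ≈ 349.4°

Leg 1: dist=9786.3 km, bearing=6.7°
Leg 2: dist=9220.8 km, bearing=186.9°
Leg 3: dist=16991.7 km, bearing=72.1°
Leg 4: dist=15905.9 km, bearing=241.9°
Leg 5: dist=12978.9 km, bearing=20.2°
Leg 6: dist=8220.1 km, bearing=349.4°
Total: 73103.7 km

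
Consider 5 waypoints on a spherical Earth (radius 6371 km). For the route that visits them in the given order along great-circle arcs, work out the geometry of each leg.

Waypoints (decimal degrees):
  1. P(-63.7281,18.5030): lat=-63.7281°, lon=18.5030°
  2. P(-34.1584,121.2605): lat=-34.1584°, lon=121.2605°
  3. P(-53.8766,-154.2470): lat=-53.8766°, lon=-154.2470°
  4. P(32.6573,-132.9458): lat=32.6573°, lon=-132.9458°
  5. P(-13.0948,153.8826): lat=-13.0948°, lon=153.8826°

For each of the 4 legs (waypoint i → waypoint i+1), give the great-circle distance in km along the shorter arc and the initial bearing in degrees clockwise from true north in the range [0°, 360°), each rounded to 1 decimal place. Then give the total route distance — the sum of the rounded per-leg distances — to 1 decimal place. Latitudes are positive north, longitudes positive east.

Leg 1: dist=7227.8 km, bearing=117.1°
Leg 2: dist=6669.1 km, bearing=137.3°
Leg 3: dist=9838.4 km, bearing=17.8°
Leg 4: dist=9272.3 km, bearing=249.8°
Total: 33007.6 km

Leg 1: φ1=-1.1122652, φ2=-0.5961765, Δφ=0.5160886, Δλ=1.7934567 rad; a=sin²(Δφ/2)+cosφ1·cosφ2·sin²(Δλ/2)=0.2886992790; c=2·atan2(√a, √(1-a))=1.134482572; dist=6371·c=7227.788 ≈ 7227.8 km; running total=7227.8 km
Leg 1 bearing: y=sinΔλ·cosφ2=0.80706060, x=cosφ1·sinφ2-sinφ1·cosφ2·cosΔλ=-0.41238478; θ=atan2(y, x)=117.0657° ≈ 117.1°
Leg 2: φ1=-0.5961765, φ2=-0.9403241, Δφ=-0.3441475, Δλ=-4.8085130 rad; a=sin²(Δφ/2)+cosφ1·cosφ2·sin²(Δλ/2)=0.2498215786; c=2·atan2(√a, √(1-a))=1.046785455; dist=6371·c=6669.070 ≈ 6669.1 km; running total=13896.9 km
Leg 2 bearing: y=sinΔλ·cosφ2=0.58680483, x=cosφ1·sinφ2-sinφ1·cosφ2·cosΔλ=-0.63663421; θ=atan2(y, x)=137.3323° ≈ 137.3°
Leg 3: φ1=-0.9403241, φ2=0.5699774, Δφ=1.5103015, Δλ=0.3717761 rad; a=sin²(Δφ/2)+cosφ1·cosφ2·sin²(Δλ/2)=0.4867247500; c=2·atan2(√a, √(1-a))=1.544242706; dist=6371·c=9838.370 ≈ 9838.4 km; running total=23735.3 km
Leg 3 bearing: y=sinΔλ·cosφ2=0.30584242, x=cosφ1·sinφ2-sinφ1·cosφ2·cosΔλ=0.95171187; θ=atan2(y, x)=17.8153° ≈ 17.8°
Leg 4: φ1=0.5699774, φ2=-0.2285474, Δφ=-0.7985248, Δλ=5.0061000 rad; a=sin²(Δφ/2)+cosφ1·cosφ2·sin²(Δλ/2)=0.4424276069; c=2·atan2(√a, √(1-a))=1.455395573; dist=6371·c=9272.325 ≈ 9272.3 km; running total=33007.6 km
Leg 4 bearing: y=sinΔλ·cosφ2=-0.93228622, x=cosφ1·sinφ2-sinφ1·cosφ2·cosΔλ=-0.34290536; θ=atan2(y, x)=-110.1941° <0 so +360° → 249.8059° ≈ 249.8°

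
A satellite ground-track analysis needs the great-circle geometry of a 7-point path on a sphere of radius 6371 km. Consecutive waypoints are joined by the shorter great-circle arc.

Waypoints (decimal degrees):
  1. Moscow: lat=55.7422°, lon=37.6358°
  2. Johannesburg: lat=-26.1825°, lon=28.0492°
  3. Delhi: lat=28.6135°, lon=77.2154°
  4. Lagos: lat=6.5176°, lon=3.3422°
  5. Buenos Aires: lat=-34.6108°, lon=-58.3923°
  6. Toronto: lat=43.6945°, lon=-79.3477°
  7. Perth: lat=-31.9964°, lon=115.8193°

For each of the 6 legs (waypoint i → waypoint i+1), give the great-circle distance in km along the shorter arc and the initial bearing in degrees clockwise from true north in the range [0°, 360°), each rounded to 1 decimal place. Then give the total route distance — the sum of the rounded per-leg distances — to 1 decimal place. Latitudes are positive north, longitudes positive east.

Leg 1: φ1=0.9728849, φ2=-0.4569708, Δφ=-1.4298558, Δλ=-0.1673177 rad; a=sin²(Δφ/2)+cosφ1·cosφ2·sin²(Δλ/2)=0.4332900528; c=2·atan2(√a, √(1-a))=1.436977396; dist=6371·c=9154.983 ≈ 9155.0 km; running total=9155.0 km
Leg 1 bearing: y=sinΔλ·cosφ2=-0.14945019, x=cosφ1·sinφ2-sinφ1·cosφ2·cosΔλ=-0.97972638; θ=atan2(y, x)=-171.3268° <0 so +360° → 188.6732° ≈ 188.7°
Leg 2: φ1=-0.4569708, φ2=0.4993998, Δφ=0.9563706, Δλ=0.8581121 rad; a=sin²(Δφ/2)+cosφ1·cosφ2·sin²(Δλ/2)=0.3480961666; c=2·atan2(√a, √(1-a))=1.262109634; dist=6371·c=8040.900 ≈ 8040.9 km; running total=17195.9 km
Leg 2 bearing: y=sinΔλ·cosφ2=0.66420487, x=cosφ1·sinφ2-sinφ1·cosφ2·cosΔλ=0.68303206; θ=atan2(y, x)=44.1994° ≈ 44.2°
Leg 3: φ1=0.4993998, φ2=0.1137536, Δφ=-0.3856462, Δλ=-1.2893306 rad; a=sin²(Δφ/2)+cosφ1·cosφ2·sin²(Δλ/2)=0.3516880757; c=2·atan2(√a, √(1-a))=1.269640881; dist=6371·c=8088.882 ≈ 8088.9 km; running total=25284.8 km
Leg 3 bearing: y=sinΔλ·cosφ2=-0.95444069, x=cosφ1·sinφ2-sinφ1·cosφ2·cosΔλ=-0.03251548; θ=atan2(y, x)=-91.9512° <0 so +360° → 268.0488° ≈ 268.0°
Leg 4: φ1=0.1137536, φ2=-0.6040724, Δφ=-0.7178260, Δλ=-1.0774703 rad; a=sin²(Δφ/2)+cosφ1·cosφ2·sin²(Δλ/2)=0.3386197632; c=2·atan2(√a, √(1-a))=1.242151718; dist=6371·c=7913.749 ≈ 7913.7 km; running total=33198.5 km
Leg 4 bearing: y=sinΔλ·cosφ2=-0.72489349, x=cosφ1·sinφ2-sinφ1·cosφ2·cosΔλ=-0.60856808; θ=atan2(y, x)=-130.0144° <0 so +360° → 229.9856° ≈ 230.0°
Leg 5: φ1=-0.6040724, φ2=0.7626129, Δφ=1.3666853, Δλ=-0.3657407 rad; a=sin²(Δφ/2)+cosφ1·cosφ2·sin²(Δλ/2)=0.4183311306; c=2·atan2(√a, √(1-a))=1.406723440; dist=6371·c=8962.235 ≈ 8962.2 km; running total=42160.7 km
Leg 5 bearing: y=sinΔλ·cosφ2=-0.25858650, x=cosφ1·sinφ2-sinφ1·cosφ2·cosΔλ=0.95207868; θ=atan2(y, x)=-15.1951° <0 so +360° → 344.8049° ≈ 344.8°
Leg 6: φ1=0.7626129, φ2=-0.5584425, Δφ=-1.3210554, Δλ=3.4063067 rad; a=sin²(Δφ/2)+cosφ1·cosφ2·sin²(Δλ/2)=0.9789352281; c=2·atan2(√a, √(1-a))=2.850289618; dist=6371·c=18159.195 ≈ 18159.2 km; running total=60319.9 km
Leg 6 bearing: y=sinΔλ·cosφ2=-0.22188635, x=cosφ1·sinφ2-sinφ1·cosφ2·cosΔλ=0.18234757; θ=atan2(y, x)=-50.5864° <0 so +360° → 309.4136° ≈ 309.4°

Leg 1: dist=9155.0 km, bearing=188.7°
Leg 2: dist=8040.9 km, bearing=44.2°
Leg 3: dist=8088.9 km, bearing=268.0°
Leg 4: dist=7913.7 km, bearing=230.0°
Leg 5: dist=8962.2 km, bearing=344.8°
Leg 6: dist=18159.2 km, bearing=309.4°
Total: 60319.9 km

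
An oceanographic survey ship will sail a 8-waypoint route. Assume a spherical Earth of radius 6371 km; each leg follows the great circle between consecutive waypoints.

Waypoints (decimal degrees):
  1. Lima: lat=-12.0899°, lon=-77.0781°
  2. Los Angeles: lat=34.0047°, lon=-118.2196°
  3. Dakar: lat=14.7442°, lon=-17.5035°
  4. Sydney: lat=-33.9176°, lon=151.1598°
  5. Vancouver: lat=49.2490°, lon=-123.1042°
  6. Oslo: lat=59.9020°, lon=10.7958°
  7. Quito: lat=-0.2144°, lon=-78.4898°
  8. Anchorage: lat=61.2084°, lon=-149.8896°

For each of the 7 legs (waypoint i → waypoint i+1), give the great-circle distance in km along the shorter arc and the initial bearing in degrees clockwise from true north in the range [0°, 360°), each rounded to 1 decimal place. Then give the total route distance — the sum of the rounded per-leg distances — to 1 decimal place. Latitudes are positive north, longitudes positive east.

Leg 1: φ1=-0.2110086, φ2=0.5934940, Δφ=0.8045025, Δλ=-0.7180546 rad; a=sin²(Δφ/2)+cosφ1·cosφ2·sin²(Δλ/2)=0.2533395442; c=2·atan2(√a, √(1-a))=1.054892879; dist=6371·c=6720.723 ≈ 6720.7 km; running total=6720.7 km
Leg 1 bearing: y=sinΔλ·cosφ2=-0.54541095, x=cosφ1·sinφ2-sinφ1·cosφ2·cosΔλ=0.67761447; θ=atan2(y, x)=-38.8305° <0 so +360° → 321.1695° ≈ 321.2°
Leg 2: φ1=0.5934940, φ2=0.2573348, Δφ=-0.3361591, Δλ=1.7578276 rad; a=sin²(Δφ/2)+cosφ1·cosφ2·sin²(Δλ/2)=0.5033675363; c=2·atan2(√a, √(1-a))=1.577531450; dist=6371·c=10050.453 ≈ 10050.5 km; running total=16771.2 km
Leg 2 bearing: y=sinΔλ·cosφ2=0.95020654, x=cosφ1·sinφ2-sinφ1·cosφ2·cosΔλ=0.31154801; θ=atan2(y, x)=71.8470° ≈ 71.8°
Leg 3: φ1=0.2573348, φ2=-0.5919738, Δφ=-0.8493086, Δλ=2.9437299 rad; a=sin²(Δφ/2)+cosφ1·cosφ2·sin²(Δλ/2)=0.9644355107; c=2·atan2(√a, √(1-a))=2.762149457; dist=6371·c=17597.654 ≈ 17597.7 km; running total=34368.9 km
Leg 3 bearing: y=sinΔλ·cosφ2=0.16312533, x=cosφ1·sinφ2-sinφ1·cosφ2·cosΔλ=-0.33254887; θ=atan2(y, x)=153.8706° ≈ 153.9°
Leg 4: φ1=-0.5919738, φ2=0.8595572, Δφ=1.4515310, Δλ=-4.7868098 rad; a=sin²(Δφ/2)+cosφ1·cosφ2·sin²(Δλ/2)=0.6912192702; c=2·atan2(√a, √(1-a))=1.963230354; dist=6371·c=12507.741 ≈ 12507.7 km; running total=46876.6 km
Leg 4 bearing: y=sinΔλ·cosφ2=0.65096613, x=cosφ1·sinφ2-sinφ1·cosφ2·cosΔλ=0.65573155; θ=atan2(y, x)=44.7910° ≈ 44.8°
Leg 5: φ1=0.8595572, φ2=1.0454871, Δφ=0.1859299, Δλ=2.3369959 rad; a=sin²(Δφ/2)+cosφ1·cosφ2·sin²(Δλ/2)=0.2857876506; c=2·atan2(√a, √(1-a))=1.128047677; dist=6371·c=7186.792 ≈ 7186.8 km; running total=54063.4 km
Leg 5 bearing: y=sinΔλ·cosφ2=0.36134236, x=cosφ1·sinφ2-sinφ1·cosφ2·cosΔλ=0.82818113; θ=atan2(y, x)=23.5720° ≈ 23.6°
Leg 6: φ1=1.0454871, φ2=-0.0037420, Δφ=-1.0492291, Δλ=-1.5583277 rad; a=sin²(Δφ/2)+cosφ1·cosφ2·sin²(Δλ/2)=0.4984924359; c=2·atan2(√a, √(1-a))=1.567781194; dist=6371·c=9988.334 ≈ 9988.3 km; running total=64051.7 km
Leg 6 bearing: y=sinΔλ·cosφ2=-0.99991527, x=cosφ1·sinφ2-sinφ1·cosφ2·cosΔλ=-0.01266365; θ=atan2(y, x)=-90.7256° <0 so +360° → 269.2744° ≈ 269.3°
Leg 7: φ1=-0.0037420, φ2=1.0682881, Δφ=1.0720301, Δλ=-1.2461616 rad; a=sin²(Δφ/2)+cosφ1·cosφ2·sin²(Δλ/2)=0.4248300131; c=2·atan2(√a, √(1-a))=1.419884181; dist=6371·c=9046.082 ≈ 9046.1 km; running total=73097.8 km
Leg 7 bearing: y=sinΔλ·cosφ2=-0.45646861, x=cosφ1·sinφ2-sinφ1·cosφ2·cosΔλ=0.87694601; θ=atan2(y, x)=-27.4979° <0 so +360° → 332.5021° ≈ 332.5°

Leg 1: dist=6720.7 km, bearing=321.2°
Leg 2: dist=10050.5 km, bearing=71.8°
Leg 3: dist=17597.7 km, bearing=153.9°
Leg 4: dist=12507.7 km, bearing=44.8°
Leg 5: dist=7186.8 km, bearing=23.6°
Leg 6: dist=9988.3 km, bearing=269.3°
Leg 7: dist=9046.1 km, bearing=332.5°
Total: 73097.8 km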